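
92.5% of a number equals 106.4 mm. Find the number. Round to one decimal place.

115.0 mm

106.4 mm ÷ 0.925 ≈ 115.0 mm.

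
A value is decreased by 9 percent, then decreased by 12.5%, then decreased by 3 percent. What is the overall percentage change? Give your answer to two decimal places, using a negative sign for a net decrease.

A 9% decrease multiplies by 0.91.
Then a 12.5% decrease: 0.91 × 0.875 = 0.79625.
Then a 3% decrease: 0.79625 × 0.97 = 0.7723625.
Overall factor 0.7723625, i.e. -22.76%.

-22.76%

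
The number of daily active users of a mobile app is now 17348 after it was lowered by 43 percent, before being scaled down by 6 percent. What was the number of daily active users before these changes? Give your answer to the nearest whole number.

The overall multiplier applied was 0.57 × 0.94 = 0.5358.
So the original number of daily active users was 17348 ÷ 0.5358 ≈ 32378.

32378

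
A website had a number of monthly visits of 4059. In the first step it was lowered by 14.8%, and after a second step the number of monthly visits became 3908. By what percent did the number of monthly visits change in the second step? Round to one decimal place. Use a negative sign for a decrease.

After the first step: 4059 × 0.852 = 3458.268.
Second-step multiplier: 3908 ÷ 3458.268 ≈ 1.13005.
That is a change of 13.0%.

13.0%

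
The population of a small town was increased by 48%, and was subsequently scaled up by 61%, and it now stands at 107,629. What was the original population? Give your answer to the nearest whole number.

The overall multiplier applied was 1.48 × 1.61 = 2.3828.
So the original population was 107,629 ÷ 2.3828 ≈ 45,169.

45,169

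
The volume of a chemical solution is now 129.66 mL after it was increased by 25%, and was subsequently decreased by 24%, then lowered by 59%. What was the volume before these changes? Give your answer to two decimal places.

The overall multiplier applied was 1.25 × 0.76 × 0.41 = 0.3895.
So the original volume was 129.66 ÷ 0.3895 ≈ 332.89 mL.

332.89 mL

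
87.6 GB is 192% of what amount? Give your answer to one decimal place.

45.6 GB

87.6 GB ÷ 1.92 ≈ 45.6 GB.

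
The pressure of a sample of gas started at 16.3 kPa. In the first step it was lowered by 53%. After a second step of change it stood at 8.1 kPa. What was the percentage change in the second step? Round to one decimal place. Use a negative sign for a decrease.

After the first step: 16.3 × 0.47 = 7.661.
Second-step multiplier: 8.1 ÷ 7.661 ≈ 1.0573.
That is a change of 5.7%.

5.7%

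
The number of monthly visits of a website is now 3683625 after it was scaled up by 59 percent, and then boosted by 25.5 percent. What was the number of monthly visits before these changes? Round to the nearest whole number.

The overall multiplier applied was 1.59 × 1.255 = 1.99545.
So the original number of monthly visits was 3683625 ÷ 1.99545 ≈ 1846012.

1846012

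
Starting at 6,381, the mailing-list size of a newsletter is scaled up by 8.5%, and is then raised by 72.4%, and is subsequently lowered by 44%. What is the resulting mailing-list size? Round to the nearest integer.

Each change multiplies by a factor: 1.085 × 1.724 × 0.56 = 1.0475024.
6,381 × 1.0475024 = 6684.1128144 ≈ 6,684.

6,684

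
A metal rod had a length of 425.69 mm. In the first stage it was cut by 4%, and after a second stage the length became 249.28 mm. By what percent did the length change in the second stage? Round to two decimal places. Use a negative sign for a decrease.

-39.00%

After the first stage: 425.69 × 0.96 = 408.6624.
Second-stage multiplier: 249.28 ÷ 408.6624 ≈ 0.60999.
That is a change of -39.00%.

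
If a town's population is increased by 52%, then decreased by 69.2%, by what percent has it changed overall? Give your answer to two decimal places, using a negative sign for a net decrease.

The combined multiplier is 1.52 × 0.308 = 0.46816.
That corresponds to a decrease of 53.18%.

-53.18%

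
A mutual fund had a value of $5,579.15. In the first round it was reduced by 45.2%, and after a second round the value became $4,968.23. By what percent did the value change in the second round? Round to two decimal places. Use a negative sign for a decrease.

62.50%

After the first round: $5,579.15 × 0.548 = $3057.3742.
Second-round multiplier: $4,968.23 ÷ $3057.3742 ≈ 1.624999.
That is a change of 62.50%.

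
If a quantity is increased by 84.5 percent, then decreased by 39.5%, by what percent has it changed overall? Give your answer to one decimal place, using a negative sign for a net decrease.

The combined multiplier is 1.845 × 0.605 = 1.116225.
That corresponds to an increase of 11.6%.

11.6%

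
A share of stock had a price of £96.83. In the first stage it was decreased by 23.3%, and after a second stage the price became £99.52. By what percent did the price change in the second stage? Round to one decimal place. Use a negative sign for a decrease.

34.0%

After the first stage: £96.83 × 0.767 = £74.26861.
Second-stage multiplier: £99.52 ÷ £74.26861 ≈ 1.34.
That is a change of 34.0%.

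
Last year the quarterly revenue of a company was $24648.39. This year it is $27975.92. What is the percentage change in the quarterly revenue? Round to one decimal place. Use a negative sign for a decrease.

Change: $27975.92 − $24648.39 = $3327.53.
Relative to the original: $3327.53 ÷ $24648.39 ≈ 13.5%.

13.5%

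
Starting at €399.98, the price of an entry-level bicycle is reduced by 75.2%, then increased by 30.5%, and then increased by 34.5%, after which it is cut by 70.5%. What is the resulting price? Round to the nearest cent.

Each change multiplies by a factor: 0.248 × 1.305 × 1.345 × 0.295 = 0.128412261.
€399.98 × 0.128412261 = €51.36233615478 ≈ €51.36.

€51.36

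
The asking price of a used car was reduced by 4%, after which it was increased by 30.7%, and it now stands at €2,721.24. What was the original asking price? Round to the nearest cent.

Undoing the 30.7% increase: €2,721.24 ÷ 1.307 ≈ €2082.050497.
Undoing the 4% decrease: €2082.050497 ÷ 0.96 ≈ €2,168.80.

€2,168.80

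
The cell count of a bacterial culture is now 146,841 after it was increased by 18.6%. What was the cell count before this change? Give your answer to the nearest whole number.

123,812

The overall multiplier applied was 1.186.
So the original cell count was 146,841 ÷ 1.186 ≈ 123,812.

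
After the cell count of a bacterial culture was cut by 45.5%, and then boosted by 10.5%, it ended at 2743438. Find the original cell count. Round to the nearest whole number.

4555503

The overall multiplier applied was 0.545 × 1.105 = 0.602225.
So the original cell count was 2743438 ÷ 0.602225 ≈ 4555503.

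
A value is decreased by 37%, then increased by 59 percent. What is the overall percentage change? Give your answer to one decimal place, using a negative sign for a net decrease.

0.2%

A 37% decrease multiplies by 0.63.
Then a 59% increase: 0.63 × 1.59 = 1.0017.
Overall factor 1.0017, i.e. 0.2%.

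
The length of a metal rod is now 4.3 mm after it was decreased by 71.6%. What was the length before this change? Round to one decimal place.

15.1 mm

The overall multiplier applied was 0.284.
So the original length was 4.3 ÷ 0.284 ≈ 15.1 mm.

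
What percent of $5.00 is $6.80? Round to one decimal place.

$6.80 ÷ $5.00 = 136.0%.

136.0%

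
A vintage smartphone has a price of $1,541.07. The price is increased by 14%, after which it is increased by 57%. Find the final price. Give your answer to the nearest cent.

$2,758.21

Each change multiplies by a factor: 1.14 × 1.57 = 1.7898.
$1,541.07 × 1.7898 = $2758.207086 ≈ $2,758.21.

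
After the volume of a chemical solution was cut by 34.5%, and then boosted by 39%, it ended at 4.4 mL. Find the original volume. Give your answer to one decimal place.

The overall multiplier applied was 0.655 × 1.39 = 0.91045.
So the original volume was 4.4 ÷ 0.91045 ≈ 4.8 mL.

4.8 mL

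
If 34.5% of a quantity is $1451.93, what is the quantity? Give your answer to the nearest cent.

$4208.49

$1451.93 ÷ 0.345 ≈ $4208.49.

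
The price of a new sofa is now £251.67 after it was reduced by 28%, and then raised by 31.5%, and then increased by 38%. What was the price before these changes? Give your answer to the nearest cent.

£192.62

Undoing the 38% increase: £251.67 ÷ 1.38 ≈ £182.369565.
Undoing the 31.5% increase: £182.369565 ÷ 1.315 ≈ £138.68408.
Undoing the 28% decrease: £138.68408 ÷ 0.72 ≈ £192.62.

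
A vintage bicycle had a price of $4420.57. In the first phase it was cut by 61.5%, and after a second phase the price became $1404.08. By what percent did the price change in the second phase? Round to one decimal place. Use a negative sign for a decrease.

-17.5%

After the first phase: $4420.57 × 0.385 = $1701.91945.
Second-phase multiplier: $1404.08 ÷ $1701.91945 ≈ 0.825.
That is a change of -17.5%.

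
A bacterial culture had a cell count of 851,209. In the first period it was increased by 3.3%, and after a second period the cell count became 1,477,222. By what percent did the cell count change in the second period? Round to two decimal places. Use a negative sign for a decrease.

68.00%

After the first period: 851,209 × 1.033 = 879298.897.
Second-period multiplier: 1,477,222 ÷ 879298.897 ≈ 1.68.
That is a change of 68.00%.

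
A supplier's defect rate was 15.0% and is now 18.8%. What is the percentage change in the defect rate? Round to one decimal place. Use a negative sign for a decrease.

25.3%

The change is 18.8 − 15.0 = 3.8 percentage points.
Relative to the original 15.0%, that is 3.8 ÷ 15.0 ≈ 25.3%.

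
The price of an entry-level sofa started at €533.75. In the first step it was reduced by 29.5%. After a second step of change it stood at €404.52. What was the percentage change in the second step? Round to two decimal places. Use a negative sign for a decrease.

7.50%

After the first step: €533.75 × 0.705 = €376.29375.
Second-step multiplier: €404.52 ÷ €376.29375 ≈ 1.075011.
That is a change of 7.50%.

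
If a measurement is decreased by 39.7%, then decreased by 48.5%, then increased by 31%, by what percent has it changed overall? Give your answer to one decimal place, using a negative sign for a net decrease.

-59.3%

The combined multiplier is 0.603 × 0.515 × 1.31 = 0.40681395.
That corresponds to a decrease of 59.3%.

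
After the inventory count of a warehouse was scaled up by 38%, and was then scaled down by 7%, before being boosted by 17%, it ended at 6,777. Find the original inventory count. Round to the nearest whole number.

Undoing the 17% increase: 6,777 ÷ 1.17 ≈ 5792.307692.
Undoing the 7% decrease: 5792.307692 ÷ 0.93 ≈ 6228.287841.
Undoing the 38% increase: 6228.287841 ÷ 1.38 ≈ 4,513.

4,513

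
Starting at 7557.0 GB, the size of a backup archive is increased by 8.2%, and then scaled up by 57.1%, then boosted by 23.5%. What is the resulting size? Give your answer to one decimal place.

15864.3 GB

Each change multiplies by a factor: 1.082 × 1.571 × 1.235 = 2.09928017.
7557.0 × 2.09928017 = 15864.26024469 ≈ 15864.3.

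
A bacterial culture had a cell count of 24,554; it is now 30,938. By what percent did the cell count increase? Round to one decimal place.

Change: 30,938 − 24,554 = 6,384.
Relative to the original: 6,384 ÷ 24,554 ≈ 26.0%.
So the cell count increased by 26.0%.

26.0%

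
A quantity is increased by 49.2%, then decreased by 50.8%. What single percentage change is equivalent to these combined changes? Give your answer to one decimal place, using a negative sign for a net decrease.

-26.6%

The combined multiplier is 1.492 × 0.492 = 0.734064.
That corresponds to a decrease of 26.6%.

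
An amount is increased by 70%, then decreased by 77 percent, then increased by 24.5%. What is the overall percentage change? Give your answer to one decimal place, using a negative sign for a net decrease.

-51.3%

A 70% increase multiplies by 1.7.
Then a 77% decrease: 1.7 × 0.23 = 0.391.
Then a 24.5% increase: 0.391 × 1.245 = 0.486795.
Overall factor 0.486795, i.e. -51.3%.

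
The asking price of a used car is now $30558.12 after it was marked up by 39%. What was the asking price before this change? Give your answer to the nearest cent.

The overall multiplier applied was 1.39.
So the original asking price was $30558.12 ÷ 1.39 ≈ $21984.26.

$21984.26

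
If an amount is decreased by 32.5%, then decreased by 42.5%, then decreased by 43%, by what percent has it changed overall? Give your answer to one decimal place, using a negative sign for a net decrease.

-77.9%

The combined multiplier is 0.675 × 0.575 × 0.57 = 0.22123125.
That corresponds to a decrease of 77.9%.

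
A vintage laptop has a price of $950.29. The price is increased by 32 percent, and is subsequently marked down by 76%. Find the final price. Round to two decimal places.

$301.05

Each change multiplies by a factor: 1.32 × 0.24 = 0.3168.
$950.29 × 0.3168 = $301.051872 ≈ $301.05.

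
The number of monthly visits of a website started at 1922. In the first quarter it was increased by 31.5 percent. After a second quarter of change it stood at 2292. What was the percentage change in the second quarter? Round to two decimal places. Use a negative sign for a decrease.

After the first quarter: 1922 × 1.315 = 2527.43.
Second-quarter multiplier: 2292 ÷ 2527.43 ≈ 0.90685.
That is a change of -9.31%.

-9.31%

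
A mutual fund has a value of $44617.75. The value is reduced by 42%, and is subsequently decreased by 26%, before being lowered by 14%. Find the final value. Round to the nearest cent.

Each change multiplies by a factor: 0.58 × 0.74 × 0.86 = 0.369112.
$44617.75 × 0.369112 = $16468.946938 ≈ $16468.95.

$16468.95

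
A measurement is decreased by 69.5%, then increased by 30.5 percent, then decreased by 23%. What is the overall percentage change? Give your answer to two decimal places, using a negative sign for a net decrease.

A 69.5% decrease multiplies by 0.305.
Then a 30.5% increase: 0.305 × 1.305 = 0.398025.
Then a 23% decrease: 0.398025 × 0.77 = 0.30647925.
Overall factor 0.30647925, i.e. -69.35%.

-69.35%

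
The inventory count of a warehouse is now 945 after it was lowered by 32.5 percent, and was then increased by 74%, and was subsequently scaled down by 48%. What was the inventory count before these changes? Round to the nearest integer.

The overall multiplier applied was 0.675 × 1.74 × 0.52 = 0.61074.
So the original inventory count was 945 ÷ 0.61074 ≈ 1,547.

1,547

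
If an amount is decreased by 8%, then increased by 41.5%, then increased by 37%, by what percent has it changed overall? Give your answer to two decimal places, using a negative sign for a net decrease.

78.35%

An 8% decrease multiplies by 0.92.
Then a 41.5% increase: 0.92 × 1.415 = 1.3018.
Then a 37% increase: 1.3018 × 1.37 = 1.783466.
Overall factor 1.783466, i.e. 78.35%.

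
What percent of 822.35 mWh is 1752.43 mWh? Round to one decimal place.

1752.43 mWh ÷ 822.35 mWh ≈ 213.1%.

213.1%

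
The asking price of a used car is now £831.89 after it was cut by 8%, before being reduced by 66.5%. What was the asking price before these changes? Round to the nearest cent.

The overall multiplier applied was 0.92 × 0.335 = 0.3082.
So the original asking price was £831.89 ÷ 0.3082 ≈ £2699.19.

£2699.19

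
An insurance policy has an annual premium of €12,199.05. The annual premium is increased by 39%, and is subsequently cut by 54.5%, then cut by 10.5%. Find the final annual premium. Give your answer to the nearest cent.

Each change multiplies by a factor: 1.39 × 0.455 × 0.895 = 0.56604275.
€12,199.05 × 0.56604275 = €6905.1838093875 ≈ €6,905.18.

€6,905.18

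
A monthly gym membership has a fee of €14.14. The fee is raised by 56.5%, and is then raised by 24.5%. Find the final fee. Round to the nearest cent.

€27.55

After the 56.5% increase: €14.14 × 1.565 = €22.1291.
24.5% increase: €22.1291 × 1.245 = €27.5507295 ≈ €27.55.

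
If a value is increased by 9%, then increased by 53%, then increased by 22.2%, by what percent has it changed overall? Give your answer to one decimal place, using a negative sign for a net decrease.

A 9% increase multiplies by 1.09.
Then a 53% increase: 1.09 × 1.53 = 1.6677.
Then a 22.2% increase: 1.6677 × 1.222 = 2.0379294.
Overall factor 2.0379294, i.e. 103.8%.

103.8%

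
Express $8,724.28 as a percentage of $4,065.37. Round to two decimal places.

214.60%

$8,724.28 ÷ $4,065.37 ≈ 214.60%.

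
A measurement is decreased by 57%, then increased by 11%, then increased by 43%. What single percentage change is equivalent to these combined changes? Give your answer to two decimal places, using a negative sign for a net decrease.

-31.75%

The combined multiplier is 0.43 × 1.11 × 1.43 = 0.682539.
That corresponds to a decrease of 31.75%.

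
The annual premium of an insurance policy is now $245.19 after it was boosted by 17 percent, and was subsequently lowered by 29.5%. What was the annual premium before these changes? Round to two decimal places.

Undoing the 29.5% decrease: $245.19 ÷ 0.705 ≈ $347.787234.
Undoing the 17% increase: $347.787234 ÷ 1.17 ≈ $297.25.

$297.25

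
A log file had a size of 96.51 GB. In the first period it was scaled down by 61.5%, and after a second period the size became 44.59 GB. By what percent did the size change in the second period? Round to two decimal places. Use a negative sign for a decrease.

After the first period: 96.51 × 0.385 = 37.15635.
Second-period multiplier: 44.59 ÷ 37.15635 ≈ 1.200064.
That is a change of 20.01%.

20.01%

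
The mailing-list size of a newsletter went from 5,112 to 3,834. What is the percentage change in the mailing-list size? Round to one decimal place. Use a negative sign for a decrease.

-25.0%

Change: 3,834 − 5,112 = -1,278.
Relative to the original: -1,278 ÷ 5,112 = -25.0%.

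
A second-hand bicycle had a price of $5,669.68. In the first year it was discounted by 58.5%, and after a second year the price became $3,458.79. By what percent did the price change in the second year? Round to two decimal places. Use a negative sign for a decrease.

After the first year: $5,669.68 × 0.415 = $2352.9172.
Second-year multiplier: $3,458.79 ÷ $2352.9172 ≈ 1.470001.
That is a change of 47.00%.

47.00%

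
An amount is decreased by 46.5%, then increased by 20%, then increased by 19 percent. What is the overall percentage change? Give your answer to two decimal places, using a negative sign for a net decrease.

The combined multiplier is 0.535 × 1.2 × 1.19 = 0.76398.
That corresponds to a decrease of 23.60%.

-23.60%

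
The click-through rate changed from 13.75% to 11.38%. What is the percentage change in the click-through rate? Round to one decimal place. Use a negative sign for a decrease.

The change is 11.38 − 13.75 = -2.37 percentage points.
Relative to the original 13.75%, that is -2.37 ÷ 13.75 ≈ -17.2%.

-17.2%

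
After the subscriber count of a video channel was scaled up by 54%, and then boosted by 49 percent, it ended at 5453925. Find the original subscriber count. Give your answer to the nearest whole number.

Undoing the 49% increase: 5453925 ÷ 1.49 ≈ 3660352.348993.
Undoing the 54% increase: 3660352.348993 ÷ 1.54 ≈ 2376852.

2376852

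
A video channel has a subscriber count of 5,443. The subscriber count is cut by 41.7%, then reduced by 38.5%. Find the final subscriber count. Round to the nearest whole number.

1,952

41.7% decrease: 5,443 × 0.583 = 3173.269.
Apply the 38.5% decrease: 3173.269 × 0.615 = 1951.560435 ≈ 1,952.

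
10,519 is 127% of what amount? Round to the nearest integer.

10,519 ÷ 1.27 ≈ 8,283.

8,283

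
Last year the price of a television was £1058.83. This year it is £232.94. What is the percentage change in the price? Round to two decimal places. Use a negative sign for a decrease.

-78.00%

Change: £232.94 − £1058.83 = -£825.89.
Relative to the original: -£825.89 ÷ £1058.83 ≈ -78.00%.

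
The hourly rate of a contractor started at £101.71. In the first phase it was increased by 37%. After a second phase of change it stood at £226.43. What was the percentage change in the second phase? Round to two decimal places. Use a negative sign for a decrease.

62.50%

After the first phase: £101.71 × 1.37 = £139.3427.
Second-phase multiplier: £226.43 ÷ £139.3427 ≈ 1.624986.
That is a change of 62.50%.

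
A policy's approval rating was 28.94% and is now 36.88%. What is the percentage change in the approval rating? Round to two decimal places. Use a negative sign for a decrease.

27.44%

The change is 36.88 − 28.94 = 7.94 percentage points.
Relative to the original 28.94%, that is 7.94 ÷ 28.94 ≈ 27.44%.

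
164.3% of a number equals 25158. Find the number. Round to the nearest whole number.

15312

25158 ÷ 1.643 ≈ 15312.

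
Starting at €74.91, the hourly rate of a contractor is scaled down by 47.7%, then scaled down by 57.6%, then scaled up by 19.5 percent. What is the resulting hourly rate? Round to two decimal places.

Apply the 47.7% decrease: €74.91 × 0.523 = €39.17793.
After the 57.6% decrease: €39.17793 × 0.424 = €16.61144232.
19.5% increase: €16.61144232 × 1.195 = €19.8506735724 ≈ €19.85.

€19.85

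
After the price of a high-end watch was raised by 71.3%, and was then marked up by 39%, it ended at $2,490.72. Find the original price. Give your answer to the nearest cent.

$1,046.05

The overall multiplier applied was 1.713 × 1.39 = 2.38107.
So the original price was $2,490.72 ÷ 2.38107 ≈ $1,046.05.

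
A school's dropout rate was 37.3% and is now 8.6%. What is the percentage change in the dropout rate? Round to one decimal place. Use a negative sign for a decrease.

The change is 8.6 − 37.3 = -28.7 percentage points.
Relative to the original 37.3%, that is -28.7 ÷ 37.3 ≈ -76.9%.

-76.9%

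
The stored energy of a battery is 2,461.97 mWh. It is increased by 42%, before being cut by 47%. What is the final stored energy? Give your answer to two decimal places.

Apply the 42% increase: 2,461.97 × 1.42 = 3495.9974.
After the 47% decrease: 3495.9974 × 0.53 = 1852.878622 ≈ 1,852.88.

1,852.88 mWh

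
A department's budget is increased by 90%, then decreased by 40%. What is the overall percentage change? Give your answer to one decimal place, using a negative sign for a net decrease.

The combined multiplier is 1.9 × 0.6 = 1.14.
That corresponds to an increase of 14.0%.

14.0%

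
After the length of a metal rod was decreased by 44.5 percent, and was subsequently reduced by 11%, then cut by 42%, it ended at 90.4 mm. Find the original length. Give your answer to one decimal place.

The overall multiplier applied was 0.555 × 0.89 × 0.58 = 0.286491.
So the original length was 90.4 ÷ 0.286491 ≈ 315.5 mm.

315.5 mm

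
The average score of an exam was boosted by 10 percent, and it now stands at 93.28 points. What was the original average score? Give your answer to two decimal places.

The overall multiplier applied was 1.1.
So the original average score was 93.28 ÷ 1.1 = 84.80 points.

84.80 points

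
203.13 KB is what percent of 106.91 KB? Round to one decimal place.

190.0%

203.13 KB ÷ 106.91 KB ≈ 190.0%.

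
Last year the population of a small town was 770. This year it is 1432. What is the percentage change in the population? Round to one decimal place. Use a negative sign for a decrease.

Change: 1432 − 770 = 662.
Relative to the original: 662 ÷ 770 ≈ 86.0%.

86.0%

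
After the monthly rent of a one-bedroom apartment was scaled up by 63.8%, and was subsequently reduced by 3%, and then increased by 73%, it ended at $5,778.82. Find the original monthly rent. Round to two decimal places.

The overall multiplier applied was 1.638 × 0.97 × 1.73 = 2.7487278.
So the original monthly rent was $5,778.82 ÷ 2.7487278 ≈ $2,102.36.

$2,102.36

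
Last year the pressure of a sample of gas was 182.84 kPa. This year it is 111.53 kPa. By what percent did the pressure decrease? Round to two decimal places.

39.00%

Change: 111.53 − 182.84 = -71.31.
Relative to the original: -71.31 ÷ 182.84 ≈ -39.00%.
So the pressure decreased by 39.00%.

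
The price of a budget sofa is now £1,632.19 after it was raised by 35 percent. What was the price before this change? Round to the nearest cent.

£1,209.03

The overall multiplier applied was 1.35.
So the original price was £1,632.19 ÷ 1.35 ≈ £1,209.03.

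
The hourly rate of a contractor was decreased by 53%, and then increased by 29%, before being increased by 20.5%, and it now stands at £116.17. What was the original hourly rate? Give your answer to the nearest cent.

The overall multiplier applied was 0.47 × 1.29 × 1.205 = 0.7305915.
So the original hourly rate was £116.17 ÷ 0.7305915 ≈ £159.01.

£159.01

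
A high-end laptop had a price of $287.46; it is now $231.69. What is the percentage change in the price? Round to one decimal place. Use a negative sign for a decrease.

-19.4%

Change: $231.69 − $287.46 = -$55.77.
Relative to the original: -$55.77 ÷ $287.46 ≈ -19.4%.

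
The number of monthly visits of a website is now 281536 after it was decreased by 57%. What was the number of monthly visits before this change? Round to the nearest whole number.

The overall multiplier applied was 0.43.
So the original number of monthly visits was 281536 ÷ 0.43 ≈ 654735.

654735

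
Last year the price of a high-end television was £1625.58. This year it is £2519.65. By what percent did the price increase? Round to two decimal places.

55.00%

Change: £2519.65 − £1625.58 = £894.07.
Relative to the original: £894.07 ÷ £1625.58 ≈ 55.00%.
So the price increased by 55.00%.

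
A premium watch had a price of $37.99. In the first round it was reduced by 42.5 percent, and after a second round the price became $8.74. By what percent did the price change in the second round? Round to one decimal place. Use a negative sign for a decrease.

-60.0%

After the first round: $37.99 × 0.575 = $21.84425.
Second-round multiplier: $8.74 ÷ $21.84425 ≈ 0.40011.
That is a change of -60.0%.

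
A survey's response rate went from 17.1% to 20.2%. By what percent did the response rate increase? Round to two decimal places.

The change is 20.2 − 17.1 = 3.1 percentage points.
Relative to the original 17.1%, that is 3.1 ÷ 17.1 ≈ 18.13%.
So the response rate rose by 18.13%.

18.13%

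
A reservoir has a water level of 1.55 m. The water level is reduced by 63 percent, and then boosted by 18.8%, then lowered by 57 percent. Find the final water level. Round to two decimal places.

0.29 m

Each change multiplies by a factor: 0.37 × 1.188 × 0.43 = 0.1890108.
1.55 × 0.1890108 = 0.29296674 ≈ 0.29.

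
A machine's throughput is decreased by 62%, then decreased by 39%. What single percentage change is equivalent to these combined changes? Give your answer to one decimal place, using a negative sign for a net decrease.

A 62% decrease multiplies by 0.38.
Then a 39% decrease: 0.38 × 0.61 = 0.2318.
Overall factor 0.2318, i.e. -76.8%.

-76.8%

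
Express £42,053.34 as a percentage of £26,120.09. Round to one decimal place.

161.0%

£42,053.34 ÷ £26,120.09 ≈ 161.0%.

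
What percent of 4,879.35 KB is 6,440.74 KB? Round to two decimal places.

6,440.74 KB ÷ 4,879.35 KB ≈ 132.00%.

132.00%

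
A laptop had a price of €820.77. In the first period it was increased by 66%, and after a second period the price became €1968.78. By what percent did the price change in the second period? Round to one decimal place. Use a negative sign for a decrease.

44.5%

After the first period: €820.77 × 1.66 = €1362.4782.
Second-period multiplier: €1968.78 ÷ €1362.4782 ≈ 1.445.
That is a change of 44.5%.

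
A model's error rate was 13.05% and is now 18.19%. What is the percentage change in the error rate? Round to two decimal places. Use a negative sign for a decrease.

39.39%

The change is 18.19 − 13.05 = 5.14 percentage points.
Relative to the original 13.05%, that is 5.14 ÷ 13.05 ≈ 39.39%.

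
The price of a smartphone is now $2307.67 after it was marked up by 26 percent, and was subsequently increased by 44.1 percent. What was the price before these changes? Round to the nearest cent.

$1270.98

The overall multiplier applied was 1.26 × 1.441 = 1.81566.
So the original price was $2307.67 ÷ 1.81566 ≈ $1270.98.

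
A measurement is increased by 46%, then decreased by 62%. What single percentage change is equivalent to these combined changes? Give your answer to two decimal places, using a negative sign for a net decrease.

-44.52%

A 46% increase multiplies by 1.46.
Then a 62% decrease: 1.46 × 0.38 = 0.5548.
Overall factor 0.5548, i.e. -44.52%.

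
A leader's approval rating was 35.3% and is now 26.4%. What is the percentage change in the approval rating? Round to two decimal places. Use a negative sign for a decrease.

The change is 26.4 − 35.3 = -8.9 percentage points.
Relative to the original 35.3%, that is -8.9 ÷ 35.3 ≈ -25.21%.

-25.21%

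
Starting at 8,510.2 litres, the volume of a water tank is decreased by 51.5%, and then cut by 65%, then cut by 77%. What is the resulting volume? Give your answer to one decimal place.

After the 51.5% decrease: 8,510.2 × 0.485 = 4127.447.
Apply the 65% decrease: 4127.447 × 0.35 = 1444.60645.
77% decrease: 1444.60645 × 0.23 = 332.2594835 ≈ 332.3.

332.3 litres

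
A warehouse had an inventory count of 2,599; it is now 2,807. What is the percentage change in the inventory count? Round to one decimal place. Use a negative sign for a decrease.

Change: 2,807 − 2,599 = 208.
Relative to the original: 208 ÷ 2,599 ≈ 8.0%.

8.0%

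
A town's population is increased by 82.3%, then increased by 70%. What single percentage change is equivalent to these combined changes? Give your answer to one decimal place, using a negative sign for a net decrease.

The combined multiplier is 1.823 × 1.7 = 3.0991.
That corresponds to an increase of 209.9%.

209.9%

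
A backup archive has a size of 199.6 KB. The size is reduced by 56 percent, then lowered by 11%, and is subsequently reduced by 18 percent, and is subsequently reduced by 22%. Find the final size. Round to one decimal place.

50.0 KB

After the 56% decrease: 199.6 × 0.44 = 87.824.
Apply the 11% decrease: 87.824 × 0.89 = 78.16336.
18% decrease: 78.16336 × 0.82 = 64.0939552.
After the 22% decrease: 64.0939552 × 0.78 = 49.993285056 ≈ 50.0.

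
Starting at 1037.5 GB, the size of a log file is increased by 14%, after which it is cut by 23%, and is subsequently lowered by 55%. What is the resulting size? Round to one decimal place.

409.8 GB

After the 14% increase: 1037.5 × 1.14 = 1182.75.
Apply the 23% decrease: 1182.75 × 0.77 = 910.7175.
After the 55% decrease: 910.7175 × 0.45 = 409.822875 ≈ 409.8.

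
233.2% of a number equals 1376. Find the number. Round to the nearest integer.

590

1376 ÷ 2.332 ≈ 590.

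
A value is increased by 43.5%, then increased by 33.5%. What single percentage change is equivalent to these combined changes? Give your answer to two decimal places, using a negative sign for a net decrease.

A 43.5% increase multiplies by 1.435.
Then a 33.5% increase: 1.435 × 1.335 = 1.915725.
Overall factor 1.915725, i.e. 91.57%.

91.57%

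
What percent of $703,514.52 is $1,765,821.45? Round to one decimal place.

251.0%

$1,765,821.45 ÷ $703,514.52 ≈ 251.0%.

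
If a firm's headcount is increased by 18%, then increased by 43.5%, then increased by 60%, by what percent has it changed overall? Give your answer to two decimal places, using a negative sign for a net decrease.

170.93%

The combined multiplier is 1.18 × 1.435 × 1.6 = 2.70928.
That corresponds to an increase of 170.93%.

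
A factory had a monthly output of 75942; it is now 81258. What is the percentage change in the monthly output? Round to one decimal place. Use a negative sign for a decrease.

7.0%

Change: 81258 − 75942 = 5316.
Relative to the original: 5316 ÷ 75942 ≈ 7.0%.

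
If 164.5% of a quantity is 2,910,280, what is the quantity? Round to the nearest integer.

2,910,280 ÷ 1.645 ≈ 1,769,167.

1,769,167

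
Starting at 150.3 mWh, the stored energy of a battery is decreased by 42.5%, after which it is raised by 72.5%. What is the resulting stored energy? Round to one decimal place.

149.1 mWh

Apply the 42.5% decrease: 150.3 × 0.575 = 86.4225.
72.5% increase: 86.4225 × 1.725 = 149.0788125 ≈ 149.1.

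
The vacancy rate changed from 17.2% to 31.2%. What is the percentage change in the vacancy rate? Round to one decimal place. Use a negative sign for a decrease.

The change is 31.2 − 17.2 = 14.0 percentage points.
Relative to the original 17.2%, that is 14.0 ÷ 17.2 ≈ 81.4%.

81.4%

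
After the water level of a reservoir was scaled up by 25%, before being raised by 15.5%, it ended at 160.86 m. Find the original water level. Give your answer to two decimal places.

Undoing the 15.5% increase: 160.86 ÷ 1.155 ≈ 139.272727.
Undoing the 25% increase: 139.272727 ÷ 1.25 ≈ 111.42 m.

111.42 m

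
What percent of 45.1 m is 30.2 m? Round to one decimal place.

30.2 m ÷ 45.1 m ≈ 67.0%.

67.0%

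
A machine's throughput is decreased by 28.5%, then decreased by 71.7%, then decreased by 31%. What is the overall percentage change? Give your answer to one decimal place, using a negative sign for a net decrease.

-86.0%

A 28.5% decrease multiplies by 0.715.
Then a 71.7% decrease: 0.715 × 0.283 = 0.202345.
Then a 31% decrease: 0.202345 × 0.69 = 0.13961805.
Overall factor 0.13961805, i.e. -86.0%.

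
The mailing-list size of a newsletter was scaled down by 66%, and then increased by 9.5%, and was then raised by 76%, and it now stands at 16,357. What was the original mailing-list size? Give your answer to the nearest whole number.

24,963

Undoing the 76% increase: 16,357 ÷ 1.76 = 9293.75.
Undoing the 9.5% increase: 9293.75 ÷ 1.095 ≈ 8487.442922.
Undoing the 66% decrease: 8487.442922 ÷ 0.34 ≈ 24,963.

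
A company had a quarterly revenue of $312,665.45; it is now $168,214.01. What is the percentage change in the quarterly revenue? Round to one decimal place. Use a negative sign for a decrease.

Change: $168,214.01 − $312,665.45 = -$144,451.44.
Relative to the original: -$144,451.44 ÷ $312,665.45 ≈ -46.2%.

-46.2%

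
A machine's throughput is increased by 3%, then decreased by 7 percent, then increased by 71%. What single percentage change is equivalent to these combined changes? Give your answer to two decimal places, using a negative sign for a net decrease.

63.80%

The combined multiplier is 1.03 × 0.93 × 1.71 = 1.638009.
That corresponds to an increase of 63.80%.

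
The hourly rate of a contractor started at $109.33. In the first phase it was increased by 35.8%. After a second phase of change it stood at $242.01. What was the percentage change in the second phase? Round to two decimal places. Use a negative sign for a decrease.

63.00%

After the first phase: $109.33 × 1.358 = $148.47014.
Second-phase multiplier: $242.01 ÷ $148.47014 ≈ 1.630025.
That is a change of 63.00%.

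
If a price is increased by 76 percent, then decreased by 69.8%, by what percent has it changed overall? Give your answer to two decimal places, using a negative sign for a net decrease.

-46.85%

The combined multiplier is 1.76 × 0.302 = 0.53152.
That corresponds to a decrease of 46.85%.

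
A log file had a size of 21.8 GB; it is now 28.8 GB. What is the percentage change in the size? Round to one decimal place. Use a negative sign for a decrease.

32.1%

Change: 28.8 − 21.8 = 7.0.
Relative to the original: 7.0 ÷ 21.8 ≈ 32.1%.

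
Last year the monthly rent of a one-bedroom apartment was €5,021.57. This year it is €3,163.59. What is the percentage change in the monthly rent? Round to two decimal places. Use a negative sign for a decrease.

Change: €3,163.59 − €5,021.57 = -€1,857.98.
Relative to the original: -€1,857.98 ÷ €5,021.57 ≈ -37.00%.

-37.00%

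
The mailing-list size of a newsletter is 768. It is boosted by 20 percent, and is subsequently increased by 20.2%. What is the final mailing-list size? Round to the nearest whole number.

1108

Apply the 20% increase: 768 × 1.2 = 921.6.
20.2% increase: 921.6 × 1.202 = 1107.7632 ≈ 1108.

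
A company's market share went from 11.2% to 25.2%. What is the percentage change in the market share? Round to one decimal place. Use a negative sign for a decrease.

The change is 25.2 − 11.2 = 14.0 percentage points.
Relative to the original 11.2%, that is 14.0 ÷ 11.2 = 125.0%.

125.0%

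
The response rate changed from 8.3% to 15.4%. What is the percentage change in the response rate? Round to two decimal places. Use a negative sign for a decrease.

85.54%

The change is 15.4 − 8.3 = 7.1 percentage points.
Relative to the original 8.3%, that is 7.1 ÷ 8.3 ≈ 85.54%.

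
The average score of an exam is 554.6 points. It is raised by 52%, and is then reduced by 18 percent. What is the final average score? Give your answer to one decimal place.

52% increase: 554.6 × 1.52 = 842.992.
After the 18% decrease: 842.992 × 0.82 = 691.25344 ≈ 691.3.

691.3 points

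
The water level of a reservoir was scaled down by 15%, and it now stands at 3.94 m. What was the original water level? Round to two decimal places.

4.64 m

The overall multiplier applied was 0.85.
So the original water level was 3.94 ÷ 0.85 ≈ 4.64 m.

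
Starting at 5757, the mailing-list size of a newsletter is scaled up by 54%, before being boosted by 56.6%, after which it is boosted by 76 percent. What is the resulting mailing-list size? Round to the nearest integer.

54% increase: 5757 × 1.54 = 8865.78.
After the 56.6% increase: 8865.78 × 1.566 = 13883.81148.
After the 76% increase: 13883.81148 × 1.76 = 24435.5082048 ≈ 24436.

24436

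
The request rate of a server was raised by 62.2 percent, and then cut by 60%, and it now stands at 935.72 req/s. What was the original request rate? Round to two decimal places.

The overall multiplier applied was 1.622 × 0.4 = 0.6488.
So the original request rate was 935.72 ÷ 0.6488 ≈ 1442.23 req/s.

1442.23 req/s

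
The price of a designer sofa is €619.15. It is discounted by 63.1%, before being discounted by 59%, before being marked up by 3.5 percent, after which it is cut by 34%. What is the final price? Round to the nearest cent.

€63.99

After the 63.1% decrease: €619.15 × 0.369 = €228.46635.
Apply the 59% decrease: €228.46635 × 0.41 = €93.6712035.
3.5% increase: €93.6712035 × 1.035 = €96.9496956225.
After the 34% decrease: €96.9496956225 × 0.66 = €63.98679911085 ≈ €63.99.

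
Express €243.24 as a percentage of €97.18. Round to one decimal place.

€243.24 ÷ €97.18 ≈ 250.3%.

250.3%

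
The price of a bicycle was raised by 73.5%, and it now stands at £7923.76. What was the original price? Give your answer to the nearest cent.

The overall multiplier applied was 1.735.
So the original price was £7923.76 ÷ 1.735 ≈ £4567.01.

£4567.01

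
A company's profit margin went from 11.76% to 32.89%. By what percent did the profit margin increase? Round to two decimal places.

179.68%

The change is 32.89 − 11.76 = 21.13 percentage points.
Relative to the original 11.76%, that is 21.13 ÷ 11.76 ≈ 179.68%.
So the profit margin rose by 179.68%.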